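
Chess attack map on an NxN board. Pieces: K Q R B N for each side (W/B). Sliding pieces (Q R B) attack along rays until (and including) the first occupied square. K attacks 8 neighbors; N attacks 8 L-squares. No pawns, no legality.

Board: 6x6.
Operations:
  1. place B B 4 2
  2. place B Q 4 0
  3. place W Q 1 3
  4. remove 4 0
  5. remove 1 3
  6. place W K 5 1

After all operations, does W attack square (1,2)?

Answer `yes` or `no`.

Op 1: place BB@(4,2)
Op 2: place BQ@(4,0)
Op 3: place WQ@(1,3)
Op 4: remove (4,0)
Op 5: remove (1,3)
Op 6: place WK@(5,1)
Per-piece attacks for W:
  WK@(5,1): attacks (5,2) (5,0) (4,1) (4,2) (4,0)
W attacks (1,2): no

Answer: no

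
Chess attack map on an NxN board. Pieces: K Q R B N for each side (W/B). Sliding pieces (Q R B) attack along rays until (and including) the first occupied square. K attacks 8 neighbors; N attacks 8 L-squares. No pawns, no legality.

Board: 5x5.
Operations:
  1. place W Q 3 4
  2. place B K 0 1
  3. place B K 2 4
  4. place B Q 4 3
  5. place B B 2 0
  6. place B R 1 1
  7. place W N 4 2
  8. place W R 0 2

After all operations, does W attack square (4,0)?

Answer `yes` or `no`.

Answer: no

Derivation:
Op 1: place WQ@(3,4)
Op 2: place BK@(0,1)
Op 3: place BK@(2,4)
Op 4: place BQ@(4,3)
Op 5: place BB@(2,0)
Op 6: place BR@(1,1)
Op 7: place WN@(4,2)
Op 8: place WR@(0,2)
Per-piece attacks for W:
  WR@(0,2): attacks (0,3) (0,4) (0,1) (1,2) (2,2) (3,2) (4,2) [ray(0,-1) blocked at (0,1); ray(1,0) blocked at (4,2)]
  WQ@(3,4): attacks (3,3) (3,2) (3,1) (3,0) (4,4) (2,4) (4,3) (2,3) (1,2) (0,1) [ray(-1,0) blocked at (2,4); ray(1,-1) blocked at (4,3); ray(-1,-1) blocked at (0,1)]
  WN@(4,2): attacks (3,4) (2,3) (3,0) (2,1)
W attacks (4,0): no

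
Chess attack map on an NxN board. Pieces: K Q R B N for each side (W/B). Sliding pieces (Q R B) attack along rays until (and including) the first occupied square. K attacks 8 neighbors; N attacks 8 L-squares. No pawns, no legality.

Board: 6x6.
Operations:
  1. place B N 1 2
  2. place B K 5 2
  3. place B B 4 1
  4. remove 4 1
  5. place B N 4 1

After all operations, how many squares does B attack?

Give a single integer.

Op 1: place BN@(1,2)
Op 2: place BK@(5,2)
Op 3: place BB@(4,1)
Op 4: remove (4,1)
Op 5: place BN@(4,1)
Per-piece attacks for B:
  BN@(1,2): attacks (2,4) (3,3) (0,4) (2,0) (3,1) (0,0)
  BN@(4,1): attacks (5,3) (3,3) (2,2) (2,0)
  BK@(5,2): attacks (5,3) (5,1) (4,2) (4,3) (4,1)
Union (12 distinct): (0,0) (0,4) (2,0) (2,2) (2,4) (3,1) (3,3) (4,1) (4,2) (4,3) (5,1) (5,3)

Answer: 12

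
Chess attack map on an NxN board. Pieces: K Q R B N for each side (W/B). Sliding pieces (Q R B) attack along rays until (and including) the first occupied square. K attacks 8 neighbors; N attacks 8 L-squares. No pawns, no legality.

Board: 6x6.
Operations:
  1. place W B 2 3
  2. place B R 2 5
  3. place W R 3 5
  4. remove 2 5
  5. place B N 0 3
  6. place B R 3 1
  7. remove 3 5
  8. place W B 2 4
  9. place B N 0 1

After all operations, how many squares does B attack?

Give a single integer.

Op 1: place WB@(2,3)
Op 2: place BR@(2,5)
Op 3: place WR@(3,5)
Op 4: remove (2,5)
Op 5: place BN@(0,3)
Op 6: place BR@(3,1)
Op 7: remove (3,5)
Op 8: place WB@(2,4)
Op 9: place BN@(0,1)
Per-piece attacks for B:
  BN@(0,1): attacks (1,3) (2,2) (2,0)
  BN@(0,3): attacks (1,5) (2,4) (1,1) (2,2)
  BR@(3,1): attacks (3,2) (3,3) (3,4) (3,5) (3,0) (4,1) (5,1) (2,1) (1,1) (0,1) [ray(-1,0) blocked at (0,1)]
Union (15 distinct): (0,1) (1,1) (1,3) (1,5) (2,0) (2,1) (2,2) (2,4) (3,0) (3,2) (3,3) (3,4) (3,5) (4,1) (5,1)

Answer: 15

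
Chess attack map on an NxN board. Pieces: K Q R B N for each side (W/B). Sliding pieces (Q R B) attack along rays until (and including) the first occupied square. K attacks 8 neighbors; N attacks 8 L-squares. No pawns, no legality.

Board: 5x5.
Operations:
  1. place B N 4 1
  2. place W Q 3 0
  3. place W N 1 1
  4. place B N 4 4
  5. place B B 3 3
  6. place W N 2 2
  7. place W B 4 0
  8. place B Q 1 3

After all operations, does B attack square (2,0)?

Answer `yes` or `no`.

Op 1: place BN@(4,1)
Op 2: place WQ@(3,0)
Op 3: place WN@(1,1)
Op 4: place BN@(4,4)
Op 5: place BB@(3,3)
Op 6: place WN@(2,2)
Op 7: place WB@(4,0)
Op 8: place BQ@(1,3)
Per-piece attacks for B:
  BQ@(1,3): attacks (1,4) (1,2) (1,1) (2,3) (3,3) (0,3) (2,4) (2,2) (0,4) (0,2) [ray(0,-1) blocked at (1,1); ray(1,0) blocked at (3,3); ray(1,-1) blocked at (2,2)]
  BB@(3,3): attacks (4,4) (4,2) (2,4) (2,2) [ray(1,1) blocked at (4,4); ray(-1,-1) blocked at (2,2)]
  BN@(4,1): attacks (3,3) (2,2) (2,0)
  BN@(4,4): attacks (3,2) (2,3)
B attacks (2,0): yes

Answer: yes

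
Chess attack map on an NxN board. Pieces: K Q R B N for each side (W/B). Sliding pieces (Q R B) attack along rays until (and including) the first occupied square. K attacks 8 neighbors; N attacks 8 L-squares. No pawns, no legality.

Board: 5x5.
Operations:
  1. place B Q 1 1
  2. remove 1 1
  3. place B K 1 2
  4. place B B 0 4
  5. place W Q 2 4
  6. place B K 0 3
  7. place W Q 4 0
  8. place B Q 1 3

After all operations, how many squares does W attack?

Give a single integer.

Op 1: place BQ@(1,1)
Op 2: remove (1,1)
Op 3: place BK@(1,2)
Op 4: place BB@(0,4)
Op 5: place WQ@(2,4)
Op 6: place BK@(0,3)
Op 7: place WQ@(4,0)
Op 8: place BQ@(1,3)
Per-piece attacks for W:
  WQ@(2,4): attacks (2,3) (2,2) (2,1) (2,0) (3,4) (4,4) (1,4) (0,4) (3,3) (4,2) (1,3) [ray(-1,0) blocked at (0,4); ray(-1,-1) blocked at (1,3)]
  WQ@(4,0): attacks (4,1) (4,2) (4,3) (4,4) (3,0) (2,0) (1,0) (0,0) (3,1) (2,2) (1,3) [ray(-1,1) blocked at (1,3)]
Union (17 distinct): (0,0) (0,4) (1,0) (1,3) (1,4) (2,0) (2,1) (2,2) (2,3) (3,0) (3,1) (3,3) (3,4) (4,1) (4,2) (4,3) (4,4)

Answer: 17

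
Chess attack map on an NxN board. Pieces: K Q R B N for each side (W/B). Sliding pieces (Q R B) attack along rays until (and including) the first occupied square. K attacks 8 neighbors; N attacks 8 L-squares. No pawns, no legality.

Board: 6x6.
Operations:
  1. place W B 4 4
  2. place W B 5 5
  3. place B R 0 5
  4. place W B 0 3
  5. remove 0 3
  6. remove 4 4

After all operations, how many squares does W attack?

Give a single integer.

Answer: 5

Derivation:
Op 1: place WB@(4,4)
Op 2: place WB@(5,5)
Op 3: place BR@(0,5)
Op 4: place WB@(0,3)
Op 5: remove (0,3)
Op 6: remove (4,4)
Per-piece attacks for W:
  WB@(5,5): attacks (4,4) (3,3) (2,2) (1,1) (0,0)
Union (5 distinct): (0,0) (1,1) (2,2) (3,3) (4,4)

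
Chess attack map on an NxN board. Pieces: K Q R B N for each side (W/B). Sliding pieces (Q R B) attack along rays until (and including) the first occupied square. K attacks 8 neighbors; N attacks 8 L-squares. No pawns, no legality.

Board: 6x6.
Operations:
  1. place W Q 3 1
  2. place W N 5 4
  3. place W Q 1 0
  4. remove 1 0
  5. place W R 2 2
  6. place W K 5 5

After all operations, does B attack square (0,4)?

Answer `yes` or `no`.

Op 1: place WQ@(3,1)
Op 2: place WN@(5,4)
Op 3: place WQ@(1,0)
Op 4: remove (1,0)
Op 5: place WR@(2,2)
Op 6: place WK@(5,5)
Per-piece attacks for B:
B attacks (0,4): no

Answer: no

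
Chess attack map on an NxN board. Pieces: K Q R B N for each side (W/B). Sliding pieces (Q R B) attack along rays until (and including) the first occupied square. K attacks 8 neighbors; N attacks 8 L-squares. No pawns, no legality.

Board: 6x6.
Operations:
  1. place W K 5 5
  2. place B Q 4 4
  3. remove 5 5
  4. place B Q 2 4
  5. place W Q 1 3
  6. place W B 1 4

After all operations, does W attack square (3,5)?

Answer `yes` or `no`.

Op 1: place WK@(5,5)
Op 2: place BQ@(4,4)
Op 3: remove (5,5)
Op 4: place BQ@(2,4)
Op 5: place WQ@(1,3)
Op 6: place WB@(1,4)
Per-piece attacks for W:
  WQ@(1,3): attacks (1,4) (1,2) (1,1) (1,0) (2,3) (3,3) (4,3) (5,3) (0,3) (2,4) (2,2) (3,1) (4,0) (0,4) (0,2) [ray(0,1) blocked at (1,4); ray(1,1) blocked at (2,4)]
  WB@(1,4): attacks (2,5) (2,3) (3,2) (4,1) (5,0) (0,5) (0,3)
W attacks (3,5): no

Answer: no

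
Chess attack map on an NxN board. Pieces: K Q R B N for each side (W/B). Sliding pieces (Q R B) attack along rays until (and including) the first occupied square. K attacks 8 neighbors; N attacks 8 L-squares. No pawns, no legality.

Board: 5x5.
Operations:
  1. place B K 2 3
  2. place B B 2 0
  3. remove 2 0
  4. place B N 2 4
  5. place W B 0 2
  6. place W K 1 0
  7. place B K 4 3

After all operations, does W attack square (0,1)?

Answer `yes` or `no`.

Answer: yes

Derivation:
Op 1: place BK@(2,3)
Op 2: place BB@(2,0)
Op 3: remove (2,0)
Op 4: place BN@(2,4)
Op 5: place WB@(0,2)
Op 6: place WK@(1,0)
Op 7: place BK@(4,3)
Per-piece attacks for W:
  WB@(0,2): attacks (1,3) (2,4) (1,1) (2,0) [ray(1,1) blocked at (2,4)]
  WK@(1,0): attacks (1,1) (2,0) (0,0) (2,1) (0,1)
W attacks (0,1): yes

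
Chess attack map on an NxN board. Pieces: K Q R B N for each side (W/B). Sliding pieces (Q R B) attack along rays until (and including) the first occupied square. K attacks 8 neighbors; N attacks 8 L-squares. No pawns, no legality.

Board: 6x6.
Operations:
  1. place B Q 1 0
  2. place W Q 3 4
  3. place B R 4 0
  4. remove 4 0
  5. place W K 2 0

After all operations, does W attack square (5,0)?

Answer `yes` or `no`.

Op 1: place BQ@(1,0)
Op 2: place WQ@(3,4)
Op 3: place BR@(4,0)
Op 4: remove (4,0)
Op 5: place WK@(2,0)
Per-piece attacks for W:
  WK@(2,0): attacks (2,1) (3,0) (1,0) (3,1) (1,1)
  WQ@(3,4): attacks (3,5) (3,3) (3,2) (3,1) (3,0) (4,4) (5,4) (2,4) (1,4) (0,4) (4,5) (4,3) (5,2) (2,5) (2,3) (1,2) (0,1)
W attacks (5,0): no

Answer: no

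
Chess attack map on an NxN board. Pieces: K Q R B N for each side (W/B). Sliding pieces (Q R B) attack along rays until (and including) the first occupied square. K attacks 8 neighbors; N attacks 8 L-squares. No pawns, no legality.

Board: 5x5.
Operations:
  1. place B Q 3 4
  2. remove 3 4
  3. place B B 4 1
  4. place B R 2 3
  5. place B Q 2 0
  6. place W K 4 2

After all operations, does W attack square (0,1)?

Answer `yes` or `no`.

Op 1: place BQ@(3,4)
Op 2: remove (3,4)
Op 3: place BB@(4,1)
Op 4: place BR@(2,3)
Op 5: place BQ@(2,0)
Op 6: place WK@(4,2)
Per-piece attacks for W:
  WK@(4,2): attacks (4,3) (4,1) (3,2) (3,3) (3,1)
W attacks (0,1): no

Answer: no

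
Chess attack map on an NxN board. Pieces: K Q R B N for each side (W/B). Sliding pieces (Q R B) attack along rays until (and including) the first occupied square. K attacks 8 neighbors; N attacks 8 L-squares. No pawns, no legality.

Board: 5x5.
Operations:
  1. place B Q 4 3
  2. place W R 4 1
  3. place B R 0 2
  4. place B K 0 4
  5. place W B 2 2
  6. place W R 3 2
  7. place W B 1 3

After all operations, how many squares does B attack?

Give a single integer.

Op 1: place BQ@(4,3)
Op 2: place WR@(4,1)
Op 3: place BR@(0,2)
Op 4: place BK@(0,4)
Op 5: place WB@(2,2)
Op 6: place WR@(3,2)
Op 7: place WB@(1,3)
Per-piece attacks for B:
  BR@(0,2): attacks (0,3) (0,4) (0,1) (0,0) (1,2) (2,2) [ray(0,1) blocked at (0,4); ray(1,0) blocked at (2,2)]
  BK@(0,4): attacks (0,3) (1,4) (1,3)
  BQ@(4,3): attacks (4,4) (4,2) (4,1) (3,3) (2,3) (1,3) (3,4) (3,2) [ray(0,-1) blocked at (4,1); ray(-1,0) blocked at (1,3); ray(-1,-1) blocked at (3,2)]
Union (15 distinct): (0,0) (0,1) (0,3) (0,4) (1,2) (1,3) (1,4) (2,2) (2,3) (3,2) (3,3) (3,4) (4,1) (4,2) (4,4)

Answer: 15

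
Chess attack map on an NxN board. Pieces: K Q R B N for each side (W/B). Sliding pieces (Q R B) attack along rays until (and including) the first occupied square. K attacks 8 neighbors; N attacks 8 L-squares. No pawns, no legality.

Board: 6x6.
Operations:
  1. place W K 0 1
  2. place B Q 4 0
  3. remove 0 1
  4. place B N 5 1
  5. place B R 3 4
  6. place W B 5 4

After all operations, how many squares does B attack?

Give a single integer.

Answer: 21

Derivation:
Op 1: place WK@(0,1)
Op 2: place BQ@(4,0)
Op 3: remove (0,1)
Op 4: place BN@(5,1)
Op 5: place BR@(3,4)
Op 6: place WB@(5,4)
Per-piece attacks for B:
  BR@(3,4): attacks (3,5) (3,3) (3,2) (3,1) (3,0) (4,4) (5,4) (2,4) (1,4) (0,4) [ray(1,0) blocked at (5,4)]
  BQ@(4,0): attacks (4,1) (4,2) (4,3) (4,4) (4,5) (5,0) (3,0) (2,0) (1,0) (0,0) (5,1) (3,1) (2,2) (1,3) (0,4) [ray(1,1) blocked at (5,1)]
  BN@(5,1): attacks (4,3) (3,2) (3,0)
Union (21 distinct): (0,0) (0,4) (1,0) (1,3) (1,4) (2,0) (2,2) (2,4) (3,0) (3,1) (3,2) (3,3) (3,5) (4,1) (4,2) (4,3) (4,4) (4,5) (5,0) (5,1) (5,4)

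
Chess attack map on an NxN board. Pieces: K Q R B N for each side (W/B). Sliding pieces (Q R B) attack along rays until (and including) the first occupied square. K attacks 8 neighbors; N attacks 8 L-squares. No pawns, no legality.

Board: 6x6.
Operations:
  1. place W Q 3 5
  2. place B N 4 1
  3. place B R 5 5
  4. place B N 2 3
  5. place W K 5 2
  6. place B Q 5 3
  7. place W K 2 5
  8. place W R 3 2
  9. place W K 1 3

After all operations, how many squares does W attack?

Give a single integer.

Op 1: place WQ@(3,5)
Op 2: place BN@(4,1)
Op 3: place BR@(5,5)
Op 4: place BN@(2,3)
Op 5: place WK@(5,2)
Op 6: place BQ@(5,3)
Op 7: place WK@(2,5)
Op 8: place WR@(3,2)
Op 9: place WK@(1,3)
Per-piece attacks for W:
  WK@(1,3): attacks (1,4) (1,2) (2,3) (0,3) (2,4) (2,2) (0,4) (0,2)
  WK@(2,5): attacks (2,4) (3,5) (1,5) (3,4) (1,4)
  WR@(3,2): attacks (3,3) (3,4) (3,5) (3,1) (3,0) (4,2) (5,2) (2,2) (1,2) (0,2) [ray(0,1) blocked at (3,5); ray(1,0) blocked at (5,2)]
  WQ@(3,5): attacks (3,4) (3,3) (3,2) (4,5) (5,5) (2,5) (4,4) (5,3) (2,4) (1,3) [ray(0,-1) blocked at (3,2); ray(1,0) blocked at (5,5); ray(-1,0) blocked at (2,5); ray(1,-1) blocked at (5,3); ray(-1,-1) blocked at (1,3)]
  WK@(5,2): attacks (5,3) (5,1) (4,2) (4,3) (4,1)
Union (26 distinct): (0,2) (0,3) (0,4) (1,2) (1,3) (1,4) (1,5) (2,2) (2,3) (2,4) (2,5) (3,0) (3,1) (3,2) (3,3) (3,4) (3,5) (4,1) (4,2) (4,3) (4,4) (4,5) (5,1) (5,2) (5,3) (5,5)

Answer: 26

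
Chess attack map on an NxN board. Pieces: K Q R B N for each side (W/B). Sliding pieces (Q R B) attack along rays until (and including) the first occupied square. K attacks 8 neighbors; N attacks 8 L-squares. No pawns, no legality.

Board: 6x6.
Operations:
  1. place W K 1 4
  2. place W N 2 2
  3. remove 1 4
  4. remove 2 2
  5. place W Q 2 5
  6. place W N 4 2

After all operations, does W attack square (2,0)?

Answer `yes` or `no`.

Op 1: place WK@(1,4)
Op 2: place WN@(2,2)
Op 3: remove (1,4)
Op 4: remove (2,2)
Op 5: place WQ@(2,5)
Op 6: place WN@(4,2)
Per-piece attacks for W:
  WQ@(2,5): attacks (2,4) (2,3) (2,2) (2,1) (2,0) (3,5) (4,5) (5,5) (1,5) (0,5) (3,4) (4,3) (5,2) (1,4) (0,3)
  WN@(4,2): attacks (5,4) (3,4) (2,3) (5,0) (3,0) (2,1)
W attacks (2,0): yes

Answer: yes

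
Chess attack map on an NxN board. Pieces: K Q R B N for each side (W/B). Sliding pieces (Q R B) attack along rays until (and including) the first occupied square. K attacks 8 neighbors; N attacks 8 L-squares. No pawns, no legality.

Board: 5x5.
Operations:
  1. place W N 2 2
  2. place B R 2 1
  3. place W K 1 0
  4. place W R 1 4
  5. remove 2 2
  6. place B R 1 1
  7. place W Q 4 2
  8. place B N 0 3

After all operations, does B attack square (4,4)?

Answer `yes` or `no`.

Op 1: place WN@(2,2)
Op 2: place BR@(2,1)
Op 3: place WK@(1,0)
Op 4: place WR@(1,4)
Op 5: remove (2,2)
Op 6: place BR@(1,1)
Op 7: place WQ@(4,2)
Op 8: place BN@(0,3)
Per-piece attacks for B:
  BN@(0,3): attacks (2,4) (1,1) (2,2)
  BR@(1,1): attacks (1,2) (1,3) (1,4) (1,0) (2,1) (0,1) [ray(0,1) blocked at (1,4); ray(0,-1) blocked at (1,0); ray(1,0) blocked at (2,1)]
  BR@(2,1): attacks (2,2) (2,3) (2,4) (2,0) (3,1) (4,1) (1,1) [ray(-1,0) blocked at (1,1)]
B attacks (4,4): no

Answer: no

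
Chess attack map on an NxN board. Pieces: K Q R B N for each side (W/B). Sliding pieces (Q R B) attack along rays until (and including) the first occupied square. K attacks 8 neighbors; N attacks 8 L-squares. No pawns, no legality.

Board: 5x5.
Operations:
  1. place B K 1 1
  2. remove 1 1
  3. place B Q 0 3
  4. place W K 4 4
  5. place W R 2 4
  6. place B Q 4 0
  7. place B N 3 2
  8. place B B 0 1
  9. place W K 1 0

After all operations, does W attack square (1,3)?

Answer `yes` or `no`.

Op 1: place BK@(1,1)
Op 2: remove (1,1)
Op 3: place BQ@(0,3)
Op 4: place WK@(4,4)
Op 5: place WR@(2,4)
Op 6: place BQ@(4,0)
Op 7: place BN@(3,2)
Op 8: place BB@(0,1)
Op 9: place WK@(1,0)
Per-piece attacks for W:
  WK@(1,0): attacks (1,1) (2,0) (0,0) (2,1) (0,1)
  WR@(2,4): attacks (2,3) (2,2) (2,1) (2,0) (3,4) (4,4) (1,4) (0,4) [ray(1,0) blocked at (4,4)]
  WK@(4,4): attacks (4,3) (3,4) (3,3)
W attacks (1,3): no

Answer: no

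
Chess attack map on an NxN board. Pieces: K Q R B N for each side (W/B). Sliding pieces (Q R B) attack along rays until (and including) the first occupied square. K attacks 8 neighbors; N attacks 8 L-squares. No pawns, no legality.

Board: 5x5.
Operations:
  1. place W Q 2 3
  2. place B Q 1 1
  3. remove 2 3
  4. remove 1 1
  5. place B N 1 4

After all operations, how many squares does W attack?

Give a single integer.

Op 1: place WQ@(2,3)
Op 2: place BQ@(1,1)
Op 3: remove (2,3)
Op 4: remove (1,1)
Op 5: place BN@(1,4)
Per-piece attacks for W:
Union (0 distinct): (none)

Answer: 0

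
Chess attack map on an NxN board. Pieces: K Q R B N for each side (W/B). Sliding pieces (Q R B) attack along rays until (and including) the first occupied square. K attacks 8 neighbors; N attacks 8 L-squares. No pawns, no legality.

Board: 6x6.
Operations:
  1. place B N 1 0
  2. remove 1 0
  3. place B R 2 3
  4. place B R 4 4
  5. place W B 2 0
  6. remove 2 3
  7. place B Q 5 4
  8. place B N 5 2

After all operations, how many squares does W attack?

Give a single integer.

Op 1: place BN@(1,0)
Op 2: remove (1,0)
Op 3: place BR@(2,3)
Op 4: place BR@(4,4)
Op 5: place WB@(2,0)
Op 6: remove (2,3)
Op 7: place BQ@(5,4)
Op 8: place BN@(5,2)
Per-piece attacks for W:
  WB@(2,0): attacks (3,1) (4,2) (5,3) (1,1) (0,2)
Union (5 distinct): (0,2) (1,1) (3,1) (4,2) (5,3)

Answer: 5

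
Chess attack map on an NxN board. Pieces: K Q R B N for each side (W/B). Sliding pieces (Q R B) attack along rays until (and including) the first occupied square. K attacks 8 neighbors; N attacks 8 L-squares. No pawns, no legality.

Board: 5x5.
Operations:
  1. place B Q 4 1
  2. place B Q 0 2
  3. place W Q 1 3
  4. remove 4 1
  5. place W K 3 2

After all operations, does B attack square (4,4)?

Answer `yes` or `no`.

Op 1: place BQ@(4,1)
Op 2: place BQ@(0,2)
Op 3: place WQ@(1,3)
Op 4: remove (4,1)
Op 5: place WK@(3,2)
Per-piece attacks for B:
  BQ@(0,2): attacks (0,3) (0,4) (0,1) (0,0) (1,2) (2,2) (3,2) (1,3) (1,1) (2,0) [ray(1,0) blocked at (3,2); ray(1,1) blocked at (1,3)]
B attacks (4,4): no

Answer: no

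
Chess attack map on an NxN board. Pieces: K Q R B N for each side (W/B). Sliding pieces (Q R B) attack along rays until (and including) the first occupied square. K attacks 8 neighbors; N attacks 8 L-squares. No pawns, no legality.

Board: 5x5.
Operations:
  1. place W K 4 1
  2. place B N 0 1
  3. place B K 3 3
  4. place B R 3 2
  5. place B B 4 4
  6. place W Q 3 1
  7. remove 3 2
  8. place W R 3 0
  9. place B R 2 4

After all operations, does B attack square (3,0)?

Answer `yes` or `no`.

Answer: no

Derivation:
Op 1: place WK@(4,1)
Op 2: place BN@(0,1)
Op 3: place BK@(3,3)
Op 4: place BR@(3,2)
Op 5: place BB@(4,4)
Op 6: place WQ@(3,1)
Op 7: remove (3,2)
Op 8: place WR@(3,0)
Op 9: place BR@(2,4)
Per-piece attacks for B:
  BN@(0,1): attacks (1,3) (2,2) (2,0)
  BR@(2,4): attacks (2,3) (2,2) (2,1) (2,0) (3,4) (4,4) (1,4) (0,4) [ray(1,0) blocked at (4,4)]
  BK@(3,3): attacks (3,4) (3,2) (4,3) (2,3) (4,4) (4,2) (2,4) (2,2)
  BB@(4,4): attacks (3,3) [ray(-1,-1) blocked at (3,3)]
B attacks (3,0): no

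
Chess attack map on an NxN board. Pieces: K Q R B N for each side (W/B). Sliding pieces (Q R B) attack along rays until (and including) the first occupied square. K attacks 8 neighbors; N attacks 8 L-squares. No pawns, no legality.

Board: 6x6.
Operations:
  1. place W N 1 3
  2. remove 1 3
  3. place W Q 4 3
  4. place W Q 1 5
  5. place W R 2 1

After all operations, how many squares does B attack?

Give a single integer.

Answer: 0

Derivation:
Op 1: place WN@(1,3)
Op 2: remove (1,3)
Op 3: place WQ@(4,3)
Op 4: place WQ@(1,5)
Op 5: place WR@(2,1)
Per-piece attacks for B:
Union (0 distinct): (none)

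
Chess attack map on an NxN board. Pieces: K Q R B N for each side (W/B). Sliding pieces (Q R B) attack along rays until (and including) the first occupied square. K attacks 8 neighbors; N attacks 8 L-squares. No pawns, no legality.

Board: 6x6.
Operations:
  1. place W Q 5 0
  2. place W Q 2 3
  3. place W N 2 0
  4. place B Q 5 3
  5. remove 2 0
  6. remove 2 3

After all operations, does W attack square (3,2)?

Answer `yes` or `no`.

Answer: yes

Derivation:
Op 1: place WQ@(5,0)
Op 2: place WQ@(2,3)
Op 3: place WN@(2,0)
Op 4: place BQ@(5,3)
Op 5: remove (2,0)
Op 6: remove (2,3)
Per-piece attacks for W:
  WQ@(5,0): attacks (5,1) (5,2) (5,3) (4,0) (3,0) (2,0) (1,0) (0,0) (4,1) (3,2) (2,3) (1,4) (0,5) [ray(0,1) blocked at (5,3)]
W attacks (3,2): yes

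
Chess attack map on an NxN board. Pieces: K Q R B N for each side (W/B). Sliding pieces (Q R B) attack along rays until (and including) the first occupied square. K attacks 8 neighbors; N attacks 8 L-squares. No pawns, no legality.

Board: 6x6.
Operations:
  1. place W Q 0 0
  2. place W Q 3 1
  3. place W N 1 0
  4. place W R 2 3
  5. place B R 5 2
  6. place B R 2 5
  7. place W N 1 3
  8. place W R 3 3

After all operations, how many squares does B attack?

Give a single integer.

Op 1: place WQ@(0,0)
Op 2: place WQ@(3,1)
Op 3: place WN@(1,0)
Op 4: place WR@(2,3)
Op 5: place BR@(5,2)
Op 6: place BR@(2,5)
Op 7: place WN@(1,3)
Op 8: place WR@(3,3)
Per-piece attacks for B:
  BR@(2,5): attacks (2,4) (2,3) (3,5) (4,5) (5,5) (1,5) (0,5) [ray(0,-1) blocked at (2,3)]
  BR@(5,2): attacks (5,3) (5,4) (5,5) (5,1) (5,0) (4,2) (3,2) (2,2) (1,2) (0,2)
Union (16 distinct): (0,2) (0,5) (1,2) (1,5) (2,2) (2,3) (2,4) (3,2) (3,5) (4,2) (4,5) (5,0) (5,1) (5,3) (5,4) (5,5)

Answer: 16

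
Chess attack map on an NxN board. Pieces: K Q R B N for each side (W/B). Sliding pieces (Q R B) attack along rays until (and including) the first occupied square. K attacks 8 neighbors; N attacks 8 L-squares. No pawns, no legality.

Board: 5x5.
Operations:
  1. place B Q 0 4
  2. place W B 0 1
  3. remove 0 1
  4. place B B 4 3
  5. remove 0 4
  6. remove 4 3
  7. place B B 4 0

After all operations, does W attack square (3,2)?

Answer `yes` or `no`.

Answer: no

Derivation:
Op 1: place BQ@(0,4)
Op 2: place WB@(0,1)
Op 3: remove (0,1)
Op 4: place BB@(4,3)
Op 5: remove (0,4)
Op 6: remove (4,3)
Op 7: place BB@(4,0)
Per-piece attacks for W:
W attacks (3,2): no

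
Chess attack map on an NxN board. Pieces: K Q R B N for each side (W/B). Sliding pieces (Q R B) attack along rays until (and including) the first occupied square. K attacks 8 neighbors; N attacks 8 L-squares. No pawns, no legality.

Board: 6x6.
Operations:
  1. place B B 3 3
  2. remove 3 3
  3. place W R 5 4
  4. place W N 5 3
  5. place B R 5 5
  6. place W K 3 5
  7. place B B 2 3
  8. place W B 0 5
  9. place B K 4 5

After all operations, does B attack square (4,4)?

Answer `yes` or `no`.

Op 1: place BB@(3,3)
Op 2: remove (3,3)
Op 3: place WR@(5,4)
Op 4: place WN@(5,3)
Op 5: place BR@(5,5)
Op 6: place WK@(3,5)
Op 7: place BB@(2,3)
Op 8: place WB@(0,5)
Op 9: place BK@(4,5)
Per-piece attacks for B:
  BB@(2,3): attacks (3,4) (4,5) (3,2) (4,1) (5,0) (1,4) (0,5) (1,2) (0,1) [ray(1,1) blocked at (4,5); ray(-1,1) blocked at (0,5)]
  BK@(4,5): attacks (4,4) (5,5) (3,5) (5,4) (3,4)
  BR@(5,5): attacks (5,4) (4,5) [ray(0,-1) blocked at (5,4); ray(-1,0) blocked at (4,5)]
B attacks (4,4): yes

Answer: yes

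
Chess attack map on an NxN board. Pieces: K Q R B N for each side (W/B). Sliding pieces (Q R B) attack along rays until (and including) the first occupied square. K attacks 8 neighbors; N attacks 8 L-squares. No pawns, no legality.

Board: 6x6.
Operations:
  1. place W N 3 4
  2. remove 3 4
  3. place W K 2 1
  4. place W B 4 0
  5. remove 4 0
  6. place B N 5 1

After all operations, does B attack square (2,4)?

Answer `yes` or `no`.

Op 1: place WN@(3,4)
Op 2: remove (3,4)
Op 3: place WK@(2,1)
Op 4: place WB@(4,0)
Op 5: remove (4,0)
Op 6: place BN@(5,1)
Per-piece attacks for B:
  BN@(5,1): attacks (4,3) (3,2) (3,0)
B attacks (2,4): no

Answer: no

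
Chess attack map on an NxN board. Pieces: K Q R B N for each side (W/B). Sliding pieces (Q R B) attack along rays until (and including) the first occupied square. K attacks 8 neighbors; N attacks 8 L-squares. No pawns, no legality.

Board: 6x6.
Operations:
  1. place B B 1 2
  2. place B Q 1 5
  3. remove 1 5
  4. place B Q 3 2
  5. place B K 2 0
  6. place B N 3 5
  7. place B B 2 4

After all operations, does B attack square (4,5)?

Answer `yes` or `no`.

Op 1: place BB@(1,2)
Op 2: place BQ@(1,5)
Op 3: remove (1,5)
Op 4: place BQ@(3,2)
Op 5: place BK@(2,0)
Op 6: place BN@(3,5)
Op 7: place BB@(2,4)
Per-piece attacks for B:
  BB@(1,2): attacks (2,3) (3,4) (4,5) (2,1) (3,0) (0,3) (0,1)
  BK@(2,0): attacks (2,1) (3,0) (1,0) (3,1) (1,1)
  BB@(2,4): attacks (3,5) (3,3) (4,2) (5,1) (1,5) (1,3) (0,2) [ray(1,1) blocked at (3,5)]
  BQ@(3,2): attacks (3,3) (3,4) (3,5) (3,1) (3,0) (4,2) (5,2) (2,2) (1,2) (4,3) (5,4) (4,1) (5,0) (2,3) (1,4) (0,5) (2,1) (1,0) [ray(0,1) blocked at (3,5); ray(-1,0) blocked at (1,2)]
  BN@(3,5): attacks (4,3) (5,4) (2,3) (1,4)
B attacks (4,5): yes

Answer: yes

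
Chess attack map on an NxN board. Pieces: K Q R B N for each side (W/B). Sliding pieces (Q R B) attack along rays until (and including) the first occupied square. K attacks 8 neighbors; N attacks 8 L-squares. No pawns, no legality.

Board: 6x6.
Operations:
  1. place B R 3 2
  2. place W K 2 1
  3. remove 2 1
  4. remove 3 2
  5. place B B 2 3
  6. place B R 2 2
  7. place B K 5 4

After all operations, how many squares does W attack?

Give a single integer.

Answer: 0

Derivation:
Op 1: place BR@(3,2)
Op 2: place WK@(2,1)
Op 3: remove (2,1)
Op 4: remove (3,2)
Op 5: place BB@(2,3)
Op 6: place BR@(2,2)
Op 7: place BK@(5,4)
Per-piece attacks for W:
Union (0 distinct): (none)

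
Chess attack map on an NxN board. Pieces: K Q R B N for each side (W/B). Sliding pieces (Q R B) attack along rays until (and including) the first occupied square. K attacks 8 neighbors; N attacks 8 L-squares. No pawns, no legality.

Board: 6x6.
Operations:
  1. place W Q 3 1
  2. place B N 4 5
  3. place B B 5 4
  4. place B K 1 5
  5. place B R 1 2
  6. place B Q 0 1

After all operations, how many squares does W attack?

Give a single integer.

Answer: 17

Derivation:
Op 1: place WQ@(3,1)
Op 2: place BN@(4,5)
Op 3: place BB@(5,4)
Op 4: place BK@(1,5)
Op 5: place BR@(1,2)
Op 6: place BQ@(0,1)
Per-piece attacks for W:
  WQ@(3,1): attacks (3,2) (3,3) (3,4) (3,5) (3,0) (4,1) (5,1) (2,1) (1,1) (0,1) (4,2) (5,3) (4,0) (2,2) (1,3) (0,4) (2,0) [ray(-1,0) blocked at (0,1)]
Union (17 distinct): (0,1) (0,4) (1,1) (1,3) (2,0) (2,1) (2,2) (3,0) (3,2) (3,3) (3,4) (3,5) (4,0) (4,1) (4,2) (5,1) (5,3)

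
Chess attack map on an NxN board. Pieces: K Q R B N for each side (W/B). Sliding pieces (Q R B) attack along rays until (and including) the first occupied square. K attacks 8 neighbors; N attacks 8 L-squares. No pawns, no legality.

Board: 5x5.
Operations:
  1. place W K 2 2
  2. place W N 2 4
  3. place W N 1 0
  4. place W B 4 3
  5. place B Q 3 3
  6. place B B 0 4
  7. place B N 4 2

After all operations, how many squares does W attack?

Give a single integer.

Op 1: place WK@(2,2)
Op 2: place WN@(2,4)
Op 3: place WN@(1,0)
Op 4: place WB@(4,3)
Op 5: place BQ@(3,3)
Op 6: place BB@(0,4)
Op 7: place BN@(4,2)
Per-piece attacks for W:
  WN@(1,0): attacks (2,2) (3,1) (0,2)
  WK@(2,2): attacks (2,3) (2,1) (3,2) (1,2) (3,3) (3,1) (1,3) (1,1)
  WN@(2,4): attacks (3,2) (4,3) (1,2) (0,3)
  WB@(4,3): attacks (3,4) (3,2) (2,1) (1,0) [ray(-1,-1) blocked at (1,0)]
Union (14 distinct): (0,2) (0,3) (1,0) (1,1) (1,2) (1,3) (2,1) (2,2) (2,3) (3,1) (3,2) (3,3) (3,4) (4,3)

Answer: 14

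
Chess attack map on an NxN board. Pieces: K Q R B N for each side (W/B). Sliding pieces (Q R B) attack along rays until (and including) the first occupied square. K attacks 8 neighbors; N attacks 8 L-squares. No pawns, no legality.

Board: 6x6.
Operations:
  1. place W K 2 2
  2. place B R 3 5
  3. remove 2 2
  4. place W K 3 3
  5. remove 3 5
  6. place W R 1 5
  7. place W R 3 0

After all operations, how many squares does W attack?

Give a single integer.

Answer: 24

Derivation:
Op 1: place WK@(2,2)
Op 2: place BR@(3,5)
Op 3: remove (2,2)
Op 4: place WK@(3,3)
Op 5: remove (3,5)
Op 6: place WR@(1,5)
Op 7: place WR@(3,0)
Per-piece attacks for W:
  WR@(1,5): attacks (1,4) (1,3) (1,2) (1,1) (1,0) (2,5) (3,5) (4,5) (5,5) (0,5)
  WR@(3,0): attacks (3,1) (3,2) (3,3) (4,0) (5,0) (2,0) (1,0) (0,0) [ray(0,1) blocked at (3,3)]
  WK@(3,3): attacks (3,4) (3,2) (4,3) (2,3) (4,4) (4,2) (2,4) (2,2)
Union (24 distinct): (0,0) (0,5) (1,0) (1,1) (1,2) (1,3) (1,4) (2,0) (2,2) (2,3) (2,4) (2,5) (3,1) (3,2) (3,3) (3,4) (3,5) (4,0) (4,2) (4,3) (4,4) (4,5) (5,0) (5,5)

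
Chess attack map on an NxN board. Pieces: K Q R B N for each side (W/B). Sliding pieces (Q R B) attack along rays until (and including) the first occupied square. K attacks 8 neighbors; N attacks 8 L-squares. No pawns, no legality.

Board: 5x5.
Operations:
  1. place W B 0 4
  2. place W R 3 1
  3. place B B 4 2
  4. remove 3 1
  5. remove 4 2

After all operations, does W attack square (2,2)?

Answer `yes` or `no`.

Answer: yes

Derivation:
Op 1: place WB@(0,4)
Op 2: place WR@(3,1)
Op 3: place BB@(4,2)
Op 4: remove (3,1)
Op 5: remove (4,2)
Per-piece attacks for W:
  WB@(0,4): attacks (1,3) (2,2) (3,1) (4,0)
W attacks (2,2): yes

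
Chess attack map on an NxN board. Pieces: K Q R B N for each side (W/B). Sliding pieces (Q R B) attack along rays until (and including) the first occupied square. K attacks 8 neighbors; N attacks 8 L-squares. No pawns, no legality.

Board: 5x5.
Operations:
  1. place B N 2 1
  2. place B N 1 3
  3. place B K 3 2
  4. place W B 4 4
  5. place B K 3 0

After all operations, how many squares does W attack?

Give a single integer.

Op 1: place BN@(2,1)
Op 2: place BN@(1,3)
Op 3: place BK@(3,2)
Op 4: place WB@(4,4)
Op 5: place BK@(3,0)
Per-piece attacks for W:
  WB@(4,4): attacks (3,3) (2,2) (1,1) (0,0)
Union (4 distinct): (0,0) (1,1) (2,2) (3,3)

Answer: 4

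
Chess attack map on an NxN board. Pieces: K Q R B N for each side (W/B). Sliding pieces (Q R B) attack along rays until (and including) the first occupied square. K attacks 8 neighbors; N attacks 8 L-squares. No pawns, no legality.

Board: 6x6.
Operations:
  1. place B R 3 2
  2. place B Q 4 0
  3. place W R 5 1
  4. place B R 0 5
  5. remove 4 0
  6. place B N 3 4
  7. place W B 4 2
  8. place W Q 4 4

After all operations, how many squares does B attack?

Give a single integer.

Answer: 19

Derivation:
Op 1: place BR@(3,2)
Op 2: place BQ@(4,0)
Op 3: place WR@(5,1)
Op 4: place BR@(0,5)
Op 5: remove (4,0)
Op 6: place BN@(3,4)
Op 7: place WB@(4,2)
Op 8: place WQ@(4,4)
Per-piece attacks for B:
  BR@(0,5): attacks (0,4) (0,3) (0,2) (0,1) (0,0) (1,5) (2,5) (3,5) (4,5) (5,5)
  BR@(3,2): attacks (3,3) (3,4) (3,1) (3,0) (4,2) (2,2) (1,2) (0,2) [ray(0,1) blocked at (3,4); ray(1,0) blocked at (4,2)]
  BN@(3,4): attacks (5,5) (1,5) (4,2) (5,3) (2,2) (1,3)
Union (19 distinct): (0,0) (0,1) (0,2) (0,3) (0,4) (1,2) (1,3) (1,5) (2,2) (2,5) (3,0) (3,1) (3,3) (3,4) (3,5) (4,2) (4,5) (5,3) (5,5)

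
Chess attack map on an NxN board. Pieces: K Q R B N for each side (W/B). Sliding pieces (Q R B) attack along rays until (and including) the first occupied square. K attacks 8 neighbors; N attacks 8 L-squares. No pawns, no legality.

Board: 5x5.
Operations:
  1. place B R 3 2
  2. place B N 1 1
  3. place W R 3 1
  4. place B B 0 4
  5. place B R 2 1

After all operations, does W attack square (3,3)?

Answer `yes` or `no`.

Answer: no

Derivation:
Op 1: place BR@(3,2)
Op 2: place BN@(1,1)
Op 3: place WR@(3,1)
Op 4: place BB@(0,4)
Op 5: place BR@(2,1)
Per-piece attacks for W:
  WR@(3,1): attacks (3,2) (3,0) (4,1) (2,1) [ray(0,1) blocked at (3,2); ray(-1,0) blocked at (2,1)]
W attacks (3,3): no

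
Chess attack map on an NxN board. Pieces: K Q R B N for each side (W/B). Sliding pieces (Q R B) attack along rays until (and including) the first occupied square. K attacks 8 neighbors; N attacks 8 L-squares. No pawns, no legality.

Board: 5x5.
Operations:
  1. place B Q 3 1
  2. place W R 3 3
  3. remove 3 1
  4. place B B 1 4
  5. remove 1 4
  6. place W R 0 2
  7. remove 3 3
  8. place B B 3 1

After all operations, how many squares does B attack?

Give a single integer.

Answer: 6

Derivation:
Op 1: place BQ@(3,1)
Op 2: place WR@(3,3)
Op 3: remove (3,1)
Op 4: place BB@(1,4)
Op 5: remove (1,4)
Op 6: place WR@(0,2)
Op 7: remove (3,3)
Op 8: place BB@(3,1)
Per-piece attacks for B:
  BB@(3,1): attacks (4,2) (4,0) (2,2) (1,3) (0,4) (2,0)
Union (6 distinct): (0,4) (1,3) (2,0) (2,2) (4,0) (4,2)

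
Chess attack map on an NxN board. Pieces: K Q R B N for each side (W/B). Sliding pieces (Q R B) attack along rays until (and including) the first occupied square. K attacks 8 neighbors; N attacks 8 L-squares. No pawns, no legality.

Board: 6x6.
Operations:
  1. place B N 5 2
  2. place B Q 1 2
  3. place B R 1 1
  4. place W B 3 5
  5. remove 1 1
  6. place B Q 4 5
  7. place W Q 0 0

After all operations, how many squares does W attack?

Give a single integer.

Op 1: place BN@(5,2)
Op 2: place BQ@(1,2)
Op 3: place BR@(1,1)
Op 4: place WB@(3,5)
Op 5: remove (1,1)
Op 6: place BQ@(4,5)
Op 7: place WQ@(0,0)
Per-piece attacks for W:
  WQ@(0,0): attacks (0,1) (0,2) (0,3) (0,4) (0,5) (1,0) (2,0) (3,0) (4,0) (5,0) (1,1) (2,2) (3,3) (4,4) (5,5)
  WB@(3,5): attacks (4,4) (5,3) (2,4) (1,3) (0,2)
Union (18 distinct): (0,1) (0,2) (0,3) (0,4) (0,5) (1,0) (1,1) (1,3) (2,0) (2,2) (2,4) (3,0) (3,3) (4,0) (4,4) (5,0) (5,3) (5,5)

Answer: 18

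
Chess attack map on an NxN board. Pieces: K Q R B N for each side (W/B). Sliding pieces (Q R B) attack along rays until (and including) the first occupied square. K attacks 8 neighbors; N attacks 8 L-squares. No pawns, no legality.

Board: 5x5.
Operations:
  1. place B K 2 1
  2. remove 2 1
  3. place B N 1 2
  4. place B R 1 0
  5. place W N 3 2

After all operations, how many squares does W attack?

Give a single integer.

Answer: 6

Derivation:
Op 1: place BK@(2,1)
Op 2: remove (2,1)
Op 3: place BN@(1,2)
Op 4: place BR@(1,0)
Op 5: place WN@(3,2)
Per-piece attacks for W:
  WN@(3,2): attacks (4,4) (2,4) (1,3) (4,0) (2,0) (1,1)
Union (6 distinct): (1,1) (1,3) (2,0) (2,4) (4,0) (4,4)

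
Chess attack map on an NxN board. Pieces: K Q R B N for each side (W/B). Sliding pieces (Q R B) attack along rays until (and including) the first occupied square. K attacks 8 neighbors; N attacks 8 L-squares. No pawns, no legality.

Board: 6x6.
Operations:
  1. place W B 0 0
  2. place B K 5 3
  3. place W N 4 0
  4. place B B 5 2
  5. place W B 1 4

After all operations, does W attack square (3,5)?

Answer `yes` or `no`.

Answer: no

Derivation:
Op 1: place WB@(0,0)
Op 2: place BK@(5,3)
Op 3: place WN@(4,0)
Op 4: place BB@(5,2)
Op 5: place WB@(1,4)
Per-piece attacks for W:
  WB@(0,0): attacks (1,1) (2,2) (3,3) (4,4) (5,5)
  WB@(1,4): attacks (2,5) (2,3) (3,2) (4,1) (5,0) (0,5) (0,3)
  WN@(4,0): attacks (5,2) (3,2) (2,1)
W attacks (3,5): no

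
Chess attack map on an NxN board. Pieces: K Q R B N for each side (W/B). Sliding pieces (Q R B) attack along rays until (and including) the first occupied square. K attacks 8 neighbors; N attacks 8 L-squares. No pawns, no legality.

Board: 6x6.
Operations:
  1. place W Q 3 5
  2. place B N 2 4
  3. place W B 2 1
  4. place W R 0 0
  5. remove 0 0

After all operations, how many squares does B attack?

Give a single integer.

Op 1: place WQ@(3,5)
Op 2: place BN@(2,4)
Op 3: place WB@(2,1)
Op 4: place WR@(0,0)
Op 5: remove (0,0)
Per-piece attacks for B:
  BN@(2,4): attacks (4,5) (0,5) (3,2) (4,3) (1,2) (0,3)
Union (6 distinct): (0,3) (0,5) (1,2) (3,2) (4,3) (4,5)

Answer: 6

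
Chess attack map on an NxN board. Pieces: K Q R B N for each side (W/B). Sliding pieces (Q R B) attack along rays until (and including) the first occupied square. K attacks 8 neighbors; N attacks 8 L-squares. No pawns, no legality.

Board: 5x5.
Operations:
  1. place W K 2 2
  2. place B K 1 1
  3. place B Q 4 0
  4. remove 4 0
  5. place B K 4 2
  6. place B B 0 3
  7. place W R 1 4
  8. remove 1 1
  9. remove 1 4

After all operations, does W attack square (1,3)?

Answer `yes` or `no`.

Answer: yes

Derivation:
Op 1: place WK@(2,2)
Op 2: place BK@(1,1)
Op 3: place BQ@(4,0)
Op 4: remove (4,0)
Op 5: place BK@(4,2)
Op 6: place BB@(0,3)
Op 7: place WR@(1,4)
Op 8: remove (1,1)
Op 9: remove (1,4)
Per-piece attacks for W:
  WK@(2,2): attacks (2,3) (2,1) (3,2) (1,2) (3,3) (3,1) (1,3) (1,1)
W attacks (1,3): yes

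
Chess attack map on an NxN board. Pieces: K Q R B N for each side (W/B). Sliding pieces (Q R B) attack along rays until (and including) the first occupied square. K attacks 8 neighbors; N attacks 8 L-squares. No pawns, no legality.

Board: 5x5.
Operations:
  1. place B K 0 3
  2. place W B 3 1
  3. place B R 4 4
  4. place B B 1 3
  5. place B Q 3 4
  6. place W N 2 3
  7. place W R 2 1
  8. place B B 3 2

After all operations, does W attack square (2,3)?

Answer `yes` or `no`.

Op 1: place BK@(0,3)
Op 2: place WB@(3,1)
Op 3: place BR@(4,4)
Op 4: place BB@(1,3)
Op 5: place BQ@(3,4)
Op 6: place WN@(2,3)
Op 7: place WR@(2,1)
Op 8: place BB@(3,2)
Per-piece attacks for W:
  WR@(2,1): attacks (2,2) (2,3) (2,0) (3,1) (1,1) (0,1) [ray(0,1) blocked at (2,3); ray(1,0) blocked at (3,1)]
  WN@(2,3): attacks (4,4) (0,4) (3,1) (4,2) (1,1) (0,2)
  WB@(3,1): attacks (4,2) (4,0) (2,2) (1,3) (2,0) [ray(-1,1) blocked at (1,3)]
W attacks (2,3): yes

Answer: yes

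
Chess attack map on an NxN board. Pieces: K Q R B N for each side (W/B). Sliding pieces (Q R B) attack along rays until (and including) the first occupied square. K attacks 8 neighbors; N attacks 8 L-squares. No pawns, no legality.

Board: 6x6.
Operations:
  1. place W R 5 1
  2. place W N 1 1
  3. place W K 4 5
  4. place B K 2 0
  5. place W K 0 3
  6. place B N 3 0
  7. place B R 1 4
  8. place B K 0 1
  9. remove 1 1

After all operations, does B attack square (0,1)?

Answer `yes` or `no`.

Op 1: place WR@(5,1)
Op 2: place WN@(1,1)
Op 3: place WK@(4,5)
Op 4: place BK@(2,0)
Op 5: place WK@(0,3)
Op 6: place BN@(3,0)
Op 7: place BR@(1,4)
Op 8: place BK@(0,1)
Op 9: remove (1,1)
Per-piece attacks for B:
  BK@(0,1): attacks (0,2) (0,0) (1,1) (1,2) (1,0)
  BR@(1,4): attacks (1,5) (1,3) (1,2) (1,1) (1,0) (2,4) (3,4) (4,4) (5,4) (0,4)
  BK@(2,0): attacks (2,1) (3,0) (1,0) (3,1) (1,1)
  BN@(3,0): attacks (4,2) (5,1) (2,2) (1,1)
B attacks (0,1): no

Answer: no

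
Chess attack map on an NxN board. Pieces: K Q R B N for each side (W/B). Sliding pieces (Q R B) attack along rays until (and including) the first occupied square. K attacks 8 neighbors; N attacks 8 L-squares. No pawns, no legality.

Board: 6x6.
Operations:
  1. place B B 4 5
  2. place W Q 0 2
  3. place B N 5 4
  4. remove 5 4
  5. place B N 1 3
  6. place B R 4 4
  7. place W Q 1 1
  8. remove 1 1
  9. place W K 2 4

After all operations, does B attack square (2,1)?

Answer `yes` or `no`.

Answer: yes

Derivation:
Op 1: place BB@(4,5)
Op 2: place WQ@(0,2)
Op 3: place BN@(5,4)
Op 4: remove (5,4)
Op 5: place BN@(1,3)
Op 6: place BR@(4,4)
Op 7: place WQ@(1,1)
Op 8: remove (1,1)
Op 9: place WK@(2,4)
Per-piece attacks for B:
  BN@(1,3): attacks (2,5) (3,4) (0,5) (2,1) (3,2) (0,1)
  BR@(4,4): attacks (4,5) (4,3) (4,2) (4,1) (4,0) (5,4) (3,4) (2,4) [ray(0,1) blocked at (4,5); ray(-1,0) blocked at (2,4)]
  BB@(4,5): attacks (5,4) (3,4) (2,3) (1,2) (0,1)
B attacks (2,1): yes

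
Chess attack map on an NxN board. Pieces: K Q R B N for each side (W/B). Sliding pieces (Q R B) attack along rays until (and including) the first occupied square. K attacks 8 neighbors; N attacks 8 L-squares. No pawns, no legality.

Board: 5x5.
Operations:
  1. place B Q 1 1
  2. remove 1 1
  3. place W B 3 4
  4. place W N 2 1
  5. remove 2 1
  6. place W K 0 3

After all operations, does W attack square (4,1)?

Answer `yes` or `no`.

Op 1: place BQ@(1,1)
Op 2: remove (1,1)
Op 3: place WB@(3,4)
Op 4: place WN@(2,1)
Op 5: remove (2,1)
Op 6: place WK@(0,3)
Per-piece attacks for W:
  WK@(0,3): attacks (0,4) (0,2) (1,3) (1,4) (1,2)
  WB@(3,4): attacks (4,3) (2,3) (1,2) (0,1)
W attacks (4,1): no

Answer: no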